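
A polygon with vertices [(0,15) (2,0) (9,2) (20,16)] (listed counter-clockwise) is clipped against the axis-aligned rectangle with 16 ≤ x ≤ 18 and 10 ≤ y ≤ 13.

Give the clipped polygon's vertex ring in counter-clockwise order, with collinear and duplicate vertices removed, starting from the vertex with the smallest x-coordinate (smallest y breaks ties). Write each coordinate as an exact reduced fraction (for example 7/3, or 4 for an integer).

Clipped polygon: [(16,120/11) (247/14,13) (16,13)]

1. After x ≥ 16: [(16,79/5) (16,120/11) (20,16)]
2. After x ≤ 18: [(18,159/10) (16,79/5) (16,120/11) (18,148/11)]
3. After y ≥ 10: [(18,159/10) (16,79/5) (16,120/11) (18,148/11)]
4. After y ≤ 13: [(16,13) (16,120/11) (247/14,13)]
5. Canonical ring: [(16,120/11) (247/14,13) (16,13)]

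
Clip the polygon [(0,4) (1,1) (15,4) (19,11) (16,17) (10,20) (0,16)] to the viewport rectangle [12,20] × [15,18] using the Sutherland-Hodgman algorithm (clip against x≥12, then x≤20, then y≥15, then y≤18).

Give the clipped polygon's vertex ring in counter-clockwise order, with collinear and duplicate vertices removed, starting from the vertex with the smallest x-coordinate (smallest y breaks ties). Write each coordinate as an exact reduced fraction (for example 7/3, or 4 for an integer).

Clipped polygon: [(12,15) (17,15) (16,17) (14,18) (12,18)]

1. After x ≥ 12: [(12,47/14) (15,4) (19,11) (16,17) (12,19)]
2. After x ≤ 20: [(12,47/14) (15,4) (19,11) (16,17) (12,19)]
3. After y ≥ 15: [(12,15) (17,15) (16,17) (12,19)]
4. After y ≤ 18: [(12,18) (12,15) (17,15) (16,17) (14,18)]
5. Canonical ring: [(12,15) (17,15) (16,17) (14,18) (12,18)]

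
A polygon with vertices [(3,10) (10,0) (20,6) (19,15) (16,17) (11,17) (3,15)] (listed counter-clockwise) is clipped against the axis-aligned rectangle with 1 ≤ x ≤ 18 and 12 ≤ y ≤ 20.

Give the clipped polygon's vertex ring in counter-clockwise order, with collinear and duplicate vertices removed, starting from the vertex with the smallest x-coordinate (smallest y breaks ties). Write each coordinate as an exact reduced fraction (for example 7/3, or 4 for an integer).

1. After x ≥ 1: [(3,10) (10,0) (20,6) (19,15) (16,17) (11,17) (3,15)]
2. After x ≤ 18: [(3,10) (10,0) (18,24/5) (18,47/3) (16,17) (11,17) (3,15)]
3. After y ≥ 12: [(3,12) (18,12) (18,47/3) (16,17) (11,17) (3,15)]
4. After y ≤ 20: [(3,12) (18,12) (18,47/3) (16,17) (11,17) (3,15)]
5. Canonical ring: [(3,12) (18,12) (18,47/3) (16,17) (11,17) (3,15)]

Clipped polygon: [(3,12) (18,12) (18,47/3) (16,17) (11,17) (3,15)]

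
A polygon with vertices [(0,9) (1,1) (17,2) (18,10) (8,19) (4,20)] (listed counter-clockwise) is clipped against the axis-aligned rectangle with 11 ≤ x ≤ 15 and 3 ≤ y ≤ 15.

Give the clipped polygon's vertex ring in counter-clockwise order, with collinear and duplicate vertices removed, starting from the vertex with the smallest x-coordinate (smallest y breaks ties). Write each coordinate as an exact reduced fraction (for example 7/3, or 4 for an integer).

Clipped polygon: [(11,3) (15,3) (15,127/10) (112/9,15) (11,15)]

1. After x ≥ 11: [(11,13/8) (17,2) (18,10) (11,163/10)]
2. After x ≤ 15: [(11,13/8) (15,15/8) (15,127/10) (11,163/10)]
3. After y ≥ 3: [(11,3) (15,3) (15,127/10) (11,163/10)]
4. After y ≤ 15: [(11,15) (11,3) (15,3) (15,127/10) (112/9,15)]
5. Canonical ring: [(11,3) (15,3) (15,127/10) (112/9,15) (11,15)]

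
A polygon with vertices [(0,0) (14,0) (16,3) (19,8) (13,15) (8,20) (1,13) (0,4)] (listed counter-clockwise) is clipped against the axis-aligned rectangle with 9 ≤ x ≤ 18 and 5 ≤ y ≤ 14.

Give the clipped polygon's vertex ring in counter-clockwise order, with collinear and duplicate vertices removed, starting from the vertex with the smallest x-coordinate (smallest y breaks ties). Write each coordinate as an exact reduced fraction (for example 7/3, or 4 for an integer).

Clipped polygon: [(9,5) (86/5,5) (18,19/3) (18,55/6) (97/7,14) (9,14)]

1. After x ≥ 9: [(9,0) (14,0) (16,3) (19,8) (13,15) (9,19)]
2. After x ≤ 18: [(9,0) (14,0) (16,3) (18,19/3) (18,55/6) (13,15) (9,19)]
3. After y ≥ 5: [(9,5) (86/5,5) (18,19/3) (18,55/6) (13,15) (9,19)]
4. After y ≤ 14: [(9,14) (9,5) (86/5,5) (18,19/3) (18,55/6) (97/7,14)]
5. Canonical ring: [(9,5) (86/5,5) (18,19/3) (18,55/6) (97/7,14) (9,14)]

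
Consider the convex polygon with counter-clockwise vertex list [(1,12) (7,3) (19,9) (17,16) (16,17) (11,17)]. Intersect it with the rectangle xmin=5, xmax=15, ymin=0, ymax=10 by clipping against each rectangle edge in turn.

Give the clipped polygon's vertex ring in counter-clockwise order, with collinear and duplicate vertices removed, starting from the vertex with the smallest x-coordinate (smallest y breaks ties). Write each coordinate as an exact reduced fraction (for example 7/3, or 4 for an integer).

1. After x ≥ 5: [(5,14) (5,6) (7,3) (19,9) (17,16) (16,17) (11,17)]
2. After x ≤ 15: [(5,14) (5,6) (7,3) (15,7) (15,17) (11,17)]
3. After y ≥ 0: [(5,14) (5,6) (7,3) (15,7) (15,17) (11,17)]
4. After y ≤ 10: [(5,10) (5,6) (7,3) (15,7) (15,10)]
5. Canonical ring: [(5,6) (7,3) (15,7) (15,10) (5,10)]

Clipped polygon: [(5,6) (7,3) (15,7) (15,10) (5,10)]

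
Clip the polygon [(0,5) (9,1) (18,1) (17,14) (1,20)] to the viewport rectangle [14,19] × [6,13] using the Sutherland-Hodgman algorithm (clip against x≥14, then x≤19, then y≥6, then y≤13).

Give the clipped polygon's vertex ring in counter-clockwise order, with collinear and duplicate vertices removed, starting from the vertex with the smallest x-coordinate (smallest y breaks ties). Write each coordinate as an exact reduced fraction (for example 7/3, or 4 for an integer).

Clipped polygon: [(14,6) (229/13,6) (222/13,13) (14,13)]

1. After x ≥ 14: [(14,1) (18,1) (17,14) (14,121/8)]
2. After x ≤ 19: [(14,1) (18,1) (17,14) (14,121/8)]
3. After y ≥ 6: [(14,6) (229/13,6) (17,14) (14,121/8)]
4. After y ≤ 13: [(14,13) (14,6) (229/13,6) (222/13,13)]
5. Canonical ring: [(14,6) (229/13,6) (222/13,13) (14,13)]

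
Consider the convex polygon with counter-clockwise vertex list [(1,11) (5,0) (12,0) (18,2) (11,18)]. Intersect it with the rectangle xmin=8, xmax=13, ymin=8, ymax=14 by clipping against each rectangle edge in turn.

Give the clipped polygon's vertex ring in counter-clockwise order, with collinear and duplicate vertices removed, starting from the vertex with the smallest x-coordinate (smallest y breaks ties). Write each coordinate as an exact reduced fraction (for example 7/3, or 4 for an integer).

Clipped polygon: [(8,8) (13,8) (13,94/7) (51/4,14) (8,14)]

1. After x ≥ 8: [(8,159/10) (8,0) (12,0) (18,2) (11,18)]
2. After x ≤ 13: [(8,159/10) (8,0) (12,0) (13,1/3) (13,94/7) (11,18)]
3. After y ≥ 8: [(8,159/10) (8,8) (13,8) (13,94/7) (11,18)]
4. After y ≤ 14: [(8,14) (8,8) (13,8) (13,94/7) (51/4,14)]
5. Canonical ring: [(8,8) (13,8) (13,94/7) (51/4,14) (8,14)]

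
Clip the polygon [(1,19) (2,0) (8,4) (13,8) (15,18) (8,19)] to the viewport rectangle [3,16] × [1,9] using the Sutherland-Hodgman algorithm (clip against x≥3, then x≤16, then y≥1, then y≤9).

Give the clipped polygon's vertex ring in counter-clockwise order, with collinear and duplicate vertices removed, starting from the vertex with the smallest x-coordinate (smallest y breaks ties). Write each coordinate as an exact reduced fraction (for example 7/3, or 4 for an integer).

1. After x ≥ 3: [(3,19) (3,2/3) (8,4) (13,8) (15,18) (8,19)]
2. After x ≤ 16: [(3,19) (3,2/3) (8,4) (13,8) (15,18) (8,19)]
3. After y ≥ 1: [(3,19) (3,1) (7/2,1) (8,4) (13,8) (15,18) (8,19)]
4. After y ≤ 9: [(3,9) (3,1) (7/2,1) (8,4) (13,8) (66/5,9)]
5. Canonical ring: [(3,1) (7/2,1) (8,4) (13,8) (66/5,9) (3,9)]

Clipped polygon: [(3,1) (7/2,1) (8,4) (13,8) (66/5,9) (3,9)]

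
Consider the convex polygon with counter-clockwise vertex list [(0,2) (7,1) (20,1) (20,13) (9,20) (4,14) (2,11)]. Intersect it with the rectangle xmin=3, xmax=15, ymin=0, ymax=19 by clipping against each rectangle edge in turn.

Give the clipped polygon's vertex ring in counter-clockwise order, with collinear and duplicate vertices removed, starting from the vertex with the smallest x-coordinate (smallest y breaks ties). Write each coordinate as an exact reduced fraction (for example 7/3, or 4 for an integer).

1. After x ≥ 3: [(3,11/7) (7,1) (20,1) (20,13) (9,20) (4,14) (3,25/2)]
2. After x ≤ 15: [(3,11/7) (7,1) (15,1) (15,178/11) (9,20) (4,14) (3,25/2)]
3. After y ≥ 0: [(3,11/7) (7,1) (15,1) (15,178/11) (9,20) (4,14) (3,25/2)]
4. After y ≤ 19: [(3,11/7) (7,1) (15,1) (15,178/11) (74/7,19) (49/6,19) (4,14) (3,25/2)]
5. Canonical ring: [(3,11/7) (7,1) (15,1) (15,178/11) (74/7,19) (49/6,19) (4,14) (3,25/2)]

Clipped polygon: [(3,11/7) (7,1) (15,1) (15,178/11) (74/7,19) (49/6,19) (4,14) (3,25/2)]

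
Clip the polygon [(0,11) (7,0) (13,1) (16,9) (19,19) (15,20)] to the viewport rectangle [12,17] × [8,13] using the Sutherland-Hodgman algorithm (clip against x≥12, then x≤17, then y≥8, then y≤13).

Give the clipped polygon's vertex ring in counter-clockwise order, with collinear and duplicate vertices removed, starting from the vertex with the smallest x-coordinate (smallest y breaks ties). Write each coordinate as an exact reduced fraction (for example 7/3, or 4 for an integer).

1. After x ≥ 12: [(12,91/5) (12,5/6) (13,1) (16,9) (19,19) (15,20)]
2. After x ≤ 17: [(12,91/5) (12,5/6) (13,1) (16,9) (17,37/3) (17,39/2) (15,20)]
3. After y ≥ 8: [(12,91/5) (12,8) (125/8,8) (16,9) (17,37/3) (17,39/2) (15,20)]
4. After y ≤ 13: [(12,13) (12,8) (125/8,8) (16,9) (17,37/3) (17,13)]
5. Canonical ring: [(12,8) (125/8,8) (16,9) (17,37/3) (17,13) (12,13)]

Clipped polygon: [(12,8) (125/8,8) (16,9) (17,37/3) (17,13) (12,13)]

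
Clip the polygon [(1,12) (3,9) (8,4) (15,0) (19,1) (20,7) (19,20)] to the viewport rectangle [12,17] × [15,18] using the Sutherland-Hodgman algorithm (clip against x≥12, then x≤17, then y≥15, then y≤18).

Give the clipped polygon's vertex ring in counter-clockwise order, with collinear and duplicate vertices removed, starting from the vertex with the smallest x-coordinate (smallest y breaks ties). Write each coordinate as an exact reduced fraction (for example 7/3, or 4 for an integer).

1. After x ≥ 12: [(12,152/9) (12,12/7) (15,0) (19,1) (20,7) (19,20)]
2. After x ≤ 17: [(17,172/9) (12,152/9) (12,12/7) (15,0) (17,1/2)]
3. After y ≥ 15: [(17,15) (17,172/9) (12,152/9) (12,15)]
4. After y ≤ 18: [(17,15) (17,18) (29/2,18) (12,152/9) (12,15)]
5. Canonical ring: [(12,15) (17,15) (17,18) (29/2,18) (12,152/9)]

Clipped polygon: [(12,15) (17,15) (17,18) (29/2,18) (12,152/9)]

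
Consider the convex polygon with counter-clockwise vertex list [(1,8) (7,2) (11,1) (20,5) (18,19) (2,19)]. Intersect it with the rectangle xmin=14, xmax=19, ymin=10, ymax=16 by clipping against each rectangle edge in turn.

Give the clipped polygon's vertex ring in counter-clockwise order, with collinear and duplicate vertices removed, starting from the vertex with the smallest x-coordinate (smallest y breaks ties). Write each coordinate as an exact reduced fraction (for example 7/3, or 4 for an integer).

Clipped polygon: [(14,10) (19,10) (19,12) (129/7,16) (14,16)]

1. After x ≥ 14: [(14,7/3) (20,5) (18,19) (14,19)]
2. After x ≤ 19: [(14,7/3) (19,41/9) (19,12) (18,19) (14,19)]
3. After y ≥ 10: [(14,10) (19,10) (19,12) (18,19) (14,19)]
4. After y ≤ 16: [(14,16) (14,10) (19,10) (19,12) (129/7,16)]
5. Canonical ring: [(14,10) (19,10) (19,12) (129/7,16) (14,16)]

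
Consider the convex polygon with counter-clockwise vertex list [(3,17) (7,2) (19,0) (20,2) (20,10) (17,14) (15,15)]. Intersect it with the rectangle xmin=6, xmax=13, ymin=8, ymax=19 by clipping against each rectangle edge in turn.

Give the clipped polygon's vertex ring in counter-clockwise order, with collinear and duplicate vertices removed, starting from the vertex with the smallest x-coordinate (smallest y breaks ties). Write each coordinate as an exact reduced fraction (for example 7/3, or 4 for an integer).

Clipped polygon: [(6,8) (13,8) (13,46/3) (6,33/2)]

1. After x ≥ 6: [(6,33/2) (6,23/4) (7,2) (19,0) (20,2) (20,10) (17,14) (15,15)]
2. After x ≤ 13: [(13,46/3) (6,33/2) (6,23/4) (7,2) (13,1)]
3. After y ≥ 8: [(13,8) (13,46/3) (6,33/2) (6,8)]
4. After y ≤ 19: [(13,8) (13,46/3) (6,33/2) (6,8)]
5. Canonical ring: [(6,8) (13,8) (13,46/3) (6,33/2)]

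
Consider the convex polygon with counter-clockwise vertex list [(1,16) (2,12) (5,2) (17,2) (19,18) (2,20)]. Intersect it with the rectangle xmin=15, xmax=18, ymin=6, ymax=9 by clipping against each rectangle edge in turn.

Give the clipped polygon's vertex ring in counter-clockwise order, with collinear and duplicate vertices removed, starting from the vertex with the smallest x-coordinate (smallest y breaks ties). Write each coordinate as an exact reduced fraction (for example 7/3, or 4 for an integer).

1. After x ≥ 15: [(15,2) (17,2) (19,18) (15,314/17)]
2. After x ≤ 18: [(15,2) (17,2) (18,10) (18,308/17) (15,314/17)]
3. After y ≥ 6: [(15,6) (35/2,6) (18,10) (18,308/17) (15,314/17)]
4. After y ≤ 9: [(15,9) (15,6) (35/2,6) (143/8,9)]
5. Canonical ring: [(15,6) (35/2,6) (143/8,9) (15,9)]

Clipped polygon: [(15,6) (35/2,6) (143/8,9) (15,9)]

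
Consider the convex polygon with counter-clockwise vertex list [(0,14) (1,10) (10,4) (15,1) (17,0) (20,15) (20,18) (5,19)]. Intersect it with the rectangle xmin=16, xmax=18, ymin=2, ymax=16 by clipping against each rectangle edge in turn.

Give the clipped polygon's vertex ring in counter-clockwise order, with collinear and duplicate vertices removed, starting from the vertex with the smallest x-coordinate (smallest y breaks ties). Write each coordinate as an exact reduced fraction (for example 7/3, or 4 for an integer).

1. After x ≥ 16: [(16,1/2) (17,0) (20,15) (20,18) (16,274/15)]
2. After x ≤ 18: [(16,1/2) (17,0) (18,5) (18,272/15) (16,274/15)]
3. After y ≥ 2: [(16,2) (87/5,2) (18,5) (18,272/15) (16,274/15)]
4. After y ≤ 16: [(16,16) (16,2) (87/5,2) (18,5) (18,16)]
5. Canonical ring: [(16,2) (87/5,2) (18,5) (18,16) (16,16)]

Clipped polygon: [(16,2) (87/5,2) (18,5) (18,16) (16,16)]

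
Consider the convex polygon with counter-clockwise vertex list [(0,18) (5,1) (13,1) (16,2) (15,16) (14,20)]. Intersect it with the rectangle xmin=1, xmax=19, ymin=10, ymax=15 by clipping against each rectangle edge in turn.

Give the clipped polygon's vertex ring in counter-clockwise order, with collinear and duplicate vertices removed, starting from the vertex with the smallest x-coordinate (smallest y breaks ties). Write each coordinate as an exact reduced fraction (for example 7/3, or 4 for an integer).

Clipped polygon: [(1,73/5) (40/17,10) (108/7,10) (211/14,15) (1,15)]

1. After x ≥ 1: [(1,127/7) (1,73/5) (5,1) (13,1) (16,2) (15,16) (14,20)]
2. After x ≤ 19: [(1,127/7) (1,73/5) (5,1) (13,1) (16,2) (15,16) (14,20)]
3. After y ≥ 10: [(1,127/7) (1,73/5) (40/17,10) (108/7,10) (15,16) (14,20)]
4. After y ≤ 15: [(1,15) (1,73/5) (40/17,10) (108/7,10) (211/14,15)]
5. Canonical ring: [(1,73/5) (40/17,10) (108/7,10) (211/14,15) (1,15)]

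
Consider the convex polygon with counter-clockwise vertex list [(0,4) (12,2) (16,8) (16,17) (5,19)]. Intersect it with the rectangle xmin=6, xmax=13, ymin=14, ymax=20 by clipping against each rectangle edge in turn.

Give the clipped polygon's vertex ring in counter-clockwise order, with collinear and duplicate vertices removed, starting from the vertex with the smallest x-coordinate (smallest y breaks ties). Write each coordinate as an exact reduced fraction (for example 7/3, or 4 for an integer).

1. After x ≥ 6: [(6,3) (12,2) (16,8) (16,17) (6,207/11)]
2. After x ≤ 13: [(6,3) (12,2) (13,7/2) (13,193/11) (6,207/11)]
3. After y ≥ 14: [(6,14) (13,14) (13,193/11) (6,207/11)]
4. After y ≤ 20: [(6,14) (13,14) (13,193/11) (6,207/11)]
5. Canonical ring: [(6,14) (13,14) (13,193/11) (6,207/11)]

Clipped polygon: [(6,14) (13,14) (13,193/11) (6,207/11)]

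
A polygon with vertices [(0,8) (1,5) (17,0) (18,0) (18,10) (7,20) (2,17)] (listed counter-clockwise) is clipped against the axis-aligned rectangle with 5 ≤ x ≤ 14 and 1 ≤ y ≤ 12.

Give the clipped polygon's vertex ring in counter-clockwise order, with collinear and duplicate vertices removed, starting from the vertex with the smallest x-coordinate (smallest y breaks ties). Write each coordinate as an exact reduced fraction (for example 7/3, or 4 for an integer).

1. After x ≥ 5: [(5,15/4) (17,0) (18,0) (18,10) (7,20) (5,94/5)]
2. After x ≤ 14: [(5,15/4) (14,15/16) (14,150/11) (7,20) (5,94/5)]
3. After y ≥ 1: [(5,15/4) (69/5,1) (14,1) (14,150/11) (7,20) (5,94/5)]
4. After y ≤ 12: [(5,12) (5,15/4) (69/5,1) (14,1) (14,12)]
5. Canonical ring: [(5,15/4) (69/5,1) (14,1) (14,12) (5,12)]

Clipped polygon: [(5,15/4) (69/5,1) (14,1) (14,12) (5,12)]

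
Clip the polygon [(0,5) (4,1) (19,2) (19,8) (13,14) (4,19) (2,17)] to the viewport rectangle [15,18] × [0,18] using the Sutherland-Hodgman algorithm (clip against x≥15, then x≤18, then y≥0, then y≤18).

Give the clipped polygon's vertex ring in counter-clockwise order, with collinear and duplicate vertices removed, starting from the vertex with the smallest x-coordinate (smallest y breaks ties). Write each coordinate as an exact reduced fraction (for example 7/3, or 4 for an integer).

1. After x ≥ 15: [(15,26/15) (19,2) (19,8) (15,12)]
2. After x ≤ 18: [(15,26/15) (18,29/15) (18,9) (15,12)]
3. After y ≥ 0: [(15,26/15) (18,29/15) (18,9) (15,12)]
4. After y ≤ 18: [(15,26/15) (18,29/15) (18,9) (15,12)]
5. Canonical ring: [(15,26/15) (18,29/15) (18,9) (15,12)]

Clipped polygon: [(15,26/15) (18,29/15) (18,9) (15,12)]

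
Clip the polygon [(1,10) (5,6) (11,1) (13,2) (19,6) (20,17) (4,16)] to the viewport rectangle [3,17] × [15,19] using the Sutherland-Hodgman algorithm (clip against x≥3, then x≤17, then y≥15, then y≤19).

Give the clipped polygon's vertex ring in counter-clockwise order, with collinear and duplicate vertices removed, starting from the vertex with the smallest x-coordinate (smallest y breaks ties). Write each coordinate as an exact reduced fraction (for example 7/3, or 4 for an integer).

Clipped polygon: [(7/2,15) (17,15) (17,269/16) (4,16)]

1. After x ≥ 3: [(3,14) (3,8) (5,6) (11,1) (13,2) (19,6) (20,17) (4,16)]
2. After x ≤ 17: [(3,14) (3,8) (5,6) (11,1) (13,2) (17,14/3) (17,269/16) (4,16)]
3. After y ≥ 15: [(7/2,15) (17,15) (17,269/16) (4,16)]
4. After y ≤ 19: [(7/2,15) (17,15) (17,269/16) (4,16)]
5. Canonical ring: [(7/2,15) (17,15) (17,269/16) (4,16)]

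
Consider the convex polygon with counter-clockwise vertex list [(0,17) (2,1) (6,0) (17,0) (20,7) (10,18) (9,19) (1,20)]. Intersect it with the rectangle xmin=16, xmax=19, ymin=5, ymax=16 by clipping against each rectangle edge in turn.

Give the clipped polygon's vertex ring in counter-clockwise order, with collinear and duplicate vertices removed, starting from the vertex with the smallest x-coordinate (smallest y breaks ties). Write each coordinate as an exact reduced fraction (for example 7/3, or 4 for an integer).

Clipped polygon: [(16,5) (19,5) (19,81/10) (16,57/5)]

1. After x ≥ 16: [(16,0) (17,0) (20,7) (16,57/5)]
2. After x ≤ 19: [(16,0) (17,0) (19,14/3) (19,81/10) (16,57/5)]
3. After y ≥ 5: [(16,5) (19,5) (19,81/10) (16,57/5)]
4. After y ≤ 16: [(16,5) (19,5) (19,81/10) (16,57/5)]
5. Canonical ring: [(16,5) (19,5) (19,81/10) (16,57/5)]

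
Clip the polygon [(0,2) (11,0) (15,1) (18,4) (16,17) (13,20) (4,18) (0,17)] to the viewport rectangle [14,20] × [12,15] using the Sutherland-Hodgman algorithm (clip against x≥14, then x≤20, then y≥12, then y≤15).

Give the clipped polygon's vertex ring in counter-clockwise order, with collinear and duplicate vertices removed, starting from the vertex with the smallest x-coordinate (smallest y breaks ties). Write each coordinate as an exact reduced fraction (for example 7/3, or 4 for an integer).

Clipped polygon: [(14,12) (218/13,12) (212/13,15) (14,15)]

1. After x ≥ 14: [(14,3/4) (15,1) (18,4) (16,17) (14,19)]
2. After x ≤ 20: [(14,3/4) (15,1) (18,4) (16,17) (14,19)]
3. After y ≥ 12: [(14,12) (218/13,12) (16,17) (14,19)]
4. After y ≤ 15: [(14,15) (14,12) (218/13,12) (212/13,15)]
5. Canonical ring: [(14,12) (218/13,12) (212/13,15) (14,15)]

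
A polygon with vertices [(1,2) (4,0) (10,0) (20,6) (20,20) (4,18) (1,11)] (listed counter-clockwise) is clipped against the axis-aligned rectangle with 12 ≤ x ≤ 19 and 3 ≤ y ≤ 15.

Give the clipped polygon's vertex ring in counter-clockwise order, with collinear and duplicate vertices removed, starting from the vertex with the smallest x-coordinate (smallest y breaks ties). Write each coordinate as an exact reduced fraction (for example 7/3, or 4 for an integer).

1. After x ≥ 12: [(12,6/5) (20,6) (20,20) (12,19)]
2. After x ≤ 19: [(12,6/5) (19,27/5) (19,159/8) (12,19)]
3. After y ≥ 3: [(12,3) (15,3) (19,27/5) (19,159/8) (12,19)]
4. After y ≤ 15: [(12,15) (12,3) (15,3) (19,27/5) (19,15)]
5. Canonical ring: [(12,3) (15,3) (19,27/5) (19,15) (12,15)]

Clipped polygon: [(12,3) (15,3) (19,27/5) (19,15) (12,15)]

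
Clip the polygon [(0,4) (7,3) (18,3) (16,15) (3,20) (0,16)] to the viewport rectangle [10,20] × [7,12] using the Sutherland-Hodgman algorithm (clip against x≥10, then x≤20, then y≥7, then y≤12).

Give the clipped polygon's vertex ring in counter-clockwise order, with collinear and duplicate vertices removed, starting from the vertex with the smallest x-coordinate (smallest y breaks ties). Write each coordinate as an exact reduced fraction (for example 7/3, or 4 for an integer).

1. After x ≥ 10: [(10,3) (18,3) (16,15) (10,225/13)]
2. After x ≤ 20: [(10,3) (18,3) (16,15) (10,225/13)]
3. After y ≥ 7: [(10,7) (52/3,7) (16,15) (10,225/13)]
4. After y ≤ 12: [(10,12) (10,7) (52/3,7) (33/2,12)]
5. Canonical ring: [(10,7) (52/3,7) (33/2,12) (10,12)]

Clipped polygon: [(10,7) (52/3,7) (33/2,12) (10,12)]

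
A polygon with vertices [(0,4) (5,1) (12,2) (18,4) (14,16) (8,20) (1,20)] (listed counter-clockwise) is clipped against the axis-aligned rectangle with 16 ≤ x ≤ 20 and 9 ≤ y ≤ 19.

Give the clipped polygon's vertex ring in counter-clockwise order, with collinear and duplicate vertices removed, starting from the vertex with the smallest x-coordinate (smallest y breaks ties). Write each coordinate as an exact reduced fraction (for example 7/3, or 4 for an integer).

1. After x ≥ 16: [(16,10/3) (18,4) (16,10)]
2. After x ≤ 20: [(16,10/3) (18,4) (16,10)]
3. After y ≥ 9: [(16,9) (49/3,9) (16,10)]
4. After y ≤ 19: [(16,9) (49/3,9) (16,10)]
5. Canonical ring: [(16,9) (49/3,9) (16,10)]

Clipped polygon: [(16,9) (49/3,9) (16,10)]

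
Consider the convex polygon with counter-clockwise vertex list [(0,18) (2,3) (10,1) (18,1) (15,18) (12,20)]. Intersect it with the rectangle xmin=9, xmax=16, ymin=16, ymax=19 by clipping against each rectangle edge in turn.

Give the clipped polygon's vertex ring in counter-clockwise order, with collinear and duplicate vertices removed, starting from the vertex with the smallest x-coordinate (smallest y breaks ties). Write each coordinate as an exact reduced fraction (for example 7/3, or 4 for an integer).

Clipped polygon: [(9,16) (261/17,16) (15,18) (27/2,19) (9,19)]

1. After x ≥ 9: [(9,39/2) (9,5/4) (10,1) (18,1) (15,18) (12,20)]
2. After x ≤ 16: [(9,39/2) (9,5/4) (10,1) (16,1) (16,37/3) (15,18) (12,20)]
3. After y ≥ 16: [(9,39/2) (9,16) (261/17,16) (15,18) (12,20)]
4. After y ≤ 19: [(9,19) (9,16) (261/17,16) (15,18) (27/2,19)]
5. Canonical ring: [(9,16) (261/17,16) (15,18) (27/2,19) (9,19)]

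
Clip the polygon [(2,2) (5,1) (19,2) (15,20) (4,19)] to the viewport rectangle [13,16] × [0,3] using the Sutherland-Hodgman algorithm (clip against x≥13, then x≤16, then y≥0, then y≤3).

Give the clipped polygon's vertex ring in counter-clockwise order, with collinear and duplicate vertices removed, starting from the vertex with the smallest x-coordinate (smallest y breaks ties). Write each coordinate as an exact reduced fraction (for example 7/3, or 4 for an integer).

Clipped polygon: [(13,11/7) (16,25/14) (16,3) (13,3)]

1. After x ≥ 13: [(13,11/7) (19,2) (15,20) (13,218/11)]
2. After x ≤ 16: [(13,11/7) (16,25/14) (16,31/2) (15,20) (13,218/11)]
3. After y ≥ 0: [(13,11/7) (16,25/14) (16,31/2) (15,20) (13,218/11)]
4. After y ≤ 3: [(13,3) (13,11/7) (16,25/14) (16,3)]
5. Canonical ring: [(13,11/7) (16,25/14) (16,3) (13,3)]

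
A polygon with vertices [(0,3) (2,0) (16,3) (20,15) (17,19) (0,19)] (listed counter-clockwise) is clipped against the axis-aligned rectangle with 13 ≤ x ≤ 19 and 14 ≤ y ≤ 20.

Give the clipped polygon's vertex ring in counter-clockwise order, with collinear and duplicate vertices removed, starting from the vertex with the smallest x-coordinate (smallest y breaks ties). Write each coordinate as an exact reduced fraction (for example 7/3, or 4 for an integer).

1. After x ≥ 13: [(13,33/14) (16,3) (20,15) (17,19) (13,19)]
2. After x ≤ 19: [(13,33/14) (16,3) (19,12) (19,49/3) (17,19) (13,19)]
3. After y ≥ 14: [(13,14) (19,14) (19,49/3) (17,19) (13,19)]
4. After y ≤ 20: [(13,14) (19,14) (19,49/3) (17,19) (13,19)]
5. Canonical ring: [(13,14) (19,14) (19,49/3) (17,19) (13,19)]

Clipped polygon: [(13,14) (19,14) (19,49/3) (17,19) (13,19)]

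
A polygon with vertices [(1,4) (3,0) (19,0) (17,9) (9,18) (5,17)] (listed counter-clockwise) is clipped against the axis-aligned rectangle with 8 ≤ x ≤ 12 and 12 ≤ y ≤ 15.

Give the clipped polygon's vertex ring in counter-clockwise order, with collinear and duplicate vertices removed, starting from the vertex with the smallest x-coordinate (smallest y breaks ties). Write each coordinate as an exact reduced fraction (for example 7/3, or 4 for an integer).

Clipped polygon: [(8,12) (12,12) (12,117/8) (35/3,15) (8,15)]

1. After x ≥ 8: [(8,0) (19,0) (17,9) (9,18) (8,71/4)]
2. After x ≤ 12: [(8,0) (12,0) (12,117/8) (9,18) (8,71/4)]
3. After y ≥ 12: [(8,12) (12,12) (12,117/8) (9,18) (8,71/4)]
4. After y ≤ 15: [(8,15) (8,12) (12,12) (12,117/8) (35/3,15)]
5. Canonical ring: [(8,12) (12,12) (12,117/8) (35/3,15) (8,15)]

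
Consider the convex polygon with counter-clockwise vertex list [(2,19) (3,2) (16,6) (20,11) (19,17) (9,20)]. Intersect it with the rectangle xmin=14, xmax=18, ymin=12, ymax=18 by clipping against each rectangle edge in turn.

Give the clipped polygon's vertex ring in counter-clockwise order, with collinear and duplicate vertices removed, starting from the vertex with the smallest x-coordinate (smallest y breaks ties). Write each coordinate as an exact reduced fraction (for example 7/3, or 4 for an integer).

1. After x ≥ 14: [(14,70/13) (16,6) (20,11) (19,17) (14,37/2)]
2. After x ≤ 18: [(14,70/13) (16,6) (18,17/2) (18,173/10) (14,37/2)]
3. After y ≥ 12: [(14,12) (18,12) (18,173/10) (14,37/2)]
4. After y ≤ 18: [(14,18) (14,12) (18,12) (18,173/10) (47/3,18)]
5. Canonical ring: [(14,12) (18,12) (18,173/10) (47/3,18) (14,18)]

Clipped polygon: [(14,12) (18,12) (18,173/10) (47/3,18) (14,18)]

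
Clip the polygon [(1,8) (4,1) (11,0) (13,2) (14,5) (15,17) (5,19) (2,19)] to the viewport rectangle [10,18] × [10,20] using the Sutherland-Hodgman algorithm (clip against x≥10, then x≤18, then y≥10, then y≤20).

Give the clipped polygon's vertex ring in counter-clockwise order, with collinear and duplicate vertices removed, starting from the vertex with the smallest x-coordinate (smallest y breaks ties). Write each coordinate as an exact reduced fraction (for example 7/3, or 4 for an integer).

Clipped polygon: [(10,10) (173/12,10) (15,17) (10,18)]

1. After x ≥ 10: [(10,1/7) (11,0) (13,2) (14,5) (15,17) (10,18)]
2. After x ≤ 18: [(10,1/7) (11,0) (13,2) (14,5) (15,17) (10,18)]
3. After y ≥ 10: [(10,10) (173/12,10) (15,17) (10,18)]
4. After y ≤ 20: [(10,10) (173/12,10) (15,17) (10,18)]
5. Canonical ring: [(10,10) (173/12,10) (15,17) (10,18)]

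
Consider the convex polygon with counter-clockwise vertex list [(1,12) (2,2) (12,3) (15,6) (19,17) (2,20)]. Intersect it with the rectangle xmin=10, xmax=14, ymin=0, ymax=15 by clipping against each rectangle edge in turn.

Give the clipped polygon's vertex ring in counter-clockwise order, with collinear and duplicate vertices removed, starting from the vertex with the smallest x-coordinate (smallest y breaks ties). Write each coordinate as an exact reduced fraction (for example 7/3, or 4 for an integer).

Clipped polygon: [(10,14/5) (12,3) (14,5) (14,15) (10,15)]

1. After x ≥ 10: [(10,14/5) (12,3) (15,6) (19,17) (10,316/17)]
2. After x ≤ 14: [(10,14/5) (12,3) (14,5) (14,304/17) (10,316/17)]
3. After y ≥ 0: [(10,14/5) (12,3) (14,5) (14,304/17) (10,316/17)]
4. After y ≤ 15: [(10,15) (10,14/5) (12,3) (14,5) (14,15)]
5. Canonical ring: [(10,14/5) (12,3) (14,5) (14,15) (10,15)]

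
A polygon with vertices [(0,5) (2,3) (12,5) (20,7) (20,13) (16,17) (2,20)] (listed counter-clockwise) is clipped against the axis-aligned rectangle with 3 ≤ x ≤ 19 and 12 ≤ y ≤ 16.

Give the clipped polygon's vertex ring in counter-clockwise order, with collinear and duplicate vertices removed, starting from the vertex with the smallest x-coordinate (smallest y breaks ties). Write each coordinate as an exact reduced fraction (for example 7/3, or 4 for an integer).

Clipped polygon: [(3,12) (19,12) (19,14) (17,16) (3,16)]

1. After x ≥ 3: [(3,16/5) (12,5) (20,7) (20,13) (16,17) (3,277/14)]
2. After x ≤ 19: [(3,16/5) (12,5) (19,27/4) (19,14) (16,17) (3,277/14)]
3. After y ≥ 12: [(3,12) (19,12) (19,14) (16,17) (3,277/14)]
4. After y ≤ 16: [(3,16) (3,12) (19,12) (19,14) (17,16)]
5. Canonical ring: [(3,12) (19,12) (19,14) (17,16) (3,16)]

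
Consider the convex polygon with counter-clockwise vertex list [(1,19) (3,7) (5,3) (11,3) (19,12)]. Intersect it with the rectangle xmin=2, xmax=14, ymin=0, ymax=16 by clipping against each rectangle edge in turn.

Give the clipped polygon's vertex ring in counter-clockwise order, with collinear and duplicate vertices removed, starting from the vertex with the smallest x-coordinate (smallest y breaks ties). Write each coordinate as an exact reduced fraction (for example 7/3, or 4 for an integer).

1. After x ≥ 2: [(2,335/18) (2,13) (3,7) (5,3) (11,3) (19,12)]
2. After x ≤ 14: [(14,251/18) (2,335/18) (2,13) (3,7) (5,3) (11,3) (14,51/8)]
3. After y ≥ 0: [(14,251/18) (2,335/18) (2,13) (3,7) (5,3) (11,3) (14,51/8)]
4. After y ≤ 16: [(14,251/18) (61/7,16) (2,16) (2,13) (3,7) (5,3) (11,3) (14,51/8)]
5. Canonical ring: [(2,13) (3,7) (5,3) (11,3) (14,51/8) (14,251/18) (61/7,16) (2,16)]

Clipped polygon: [(2,13) (3,7) (5,3) (11,3) (14,51/8) (14,251/18) (61/7,16) (2,16)]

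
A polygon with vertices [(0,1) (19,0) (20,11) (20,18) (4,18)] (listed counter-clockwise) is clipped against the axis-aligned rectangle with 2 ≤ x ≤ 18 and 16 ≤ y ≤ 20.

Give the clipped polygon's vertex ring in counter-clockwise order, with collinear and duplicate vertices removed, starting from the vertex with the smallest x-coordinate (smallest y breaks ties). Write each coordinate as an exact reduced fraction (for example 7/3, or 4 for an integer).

1. After x ≥ 2: [(2,19/2) (2,17/19) (19,0) (20,11) (20,18) (4,18)]
2. After x ≤ 18: [(2,19/2) (2,17/19) (18,1/19) (18,18) (4,18)]
3. After y ≥ 16: [(60/17,16) (18,16) (18,18) (4,18)]
4. After y ≤ 20: [(60/17,16) (18,16) (18,18) (4,18)]
5. Canonical ring: [(60/17,16) (18,16) (18,18) (4,18)]

Clipped polygon: [(60/17,16) (18,16) (18,18) (4,18)]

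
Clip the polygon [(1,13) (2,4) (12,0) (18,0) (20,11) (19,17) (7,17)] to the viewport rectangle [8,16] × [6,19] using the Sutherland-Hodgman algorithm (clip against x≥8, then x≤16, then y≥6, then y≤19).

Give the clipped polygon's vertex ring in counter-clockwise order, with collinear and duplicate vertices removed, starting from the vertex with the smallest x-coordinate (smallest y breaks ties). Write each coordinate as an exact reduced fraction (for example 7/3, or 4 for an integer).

Clipped polygon: [(8,6) (16,6) (16,17) (8,17)]

1. After x ≥ 8: [(8,8/5) (12,0) (18,0) (20,11) (19,17) (8,17)]
2. After x ≤ 16: [(8,8/5) (12,0) (16,0) (16,17) (8,17)]
3. After y ≥ 6: [(8,6) (16,6) (16,17) (8,17)]
4. After y ≤ 19: [(8,6) (16,6) (16,17) (8,17)]
5. Canonical ring: [(8,6) (16,6) (16,17) (8,17)]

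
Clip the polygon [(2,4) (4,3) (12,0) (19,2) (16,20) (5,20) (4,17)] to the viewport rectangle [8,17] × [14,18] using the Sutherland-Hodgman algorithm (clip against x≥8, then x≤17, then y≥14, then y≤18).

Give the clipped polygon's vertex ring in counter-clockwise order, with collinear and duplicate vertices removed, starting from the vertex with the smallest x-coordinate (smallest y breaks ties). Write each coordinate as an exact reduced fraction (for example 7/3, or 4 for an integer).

1. After x ≥ 8: [(8,3/2) (12,0) (19,2) (16,20) (8,20)]
2. After x ≤ 17: [(8,3/2) (12,0) (17,10/7) (17,14) (16,20) (8,20)]
3. After y ≥ 14: [(8,14) (17,14) (17,14) (16,20) (8,20)]
4. After y ≤ 18: [(8,18) (8,14) (17,14) (17,14) (49/3,18)]
5. Canonical ring: [(8,14) (17,14) (49/3,18) (8,18)]

Clipped polygon: [(8,14) (17,14) (49/3,18) (8,18)]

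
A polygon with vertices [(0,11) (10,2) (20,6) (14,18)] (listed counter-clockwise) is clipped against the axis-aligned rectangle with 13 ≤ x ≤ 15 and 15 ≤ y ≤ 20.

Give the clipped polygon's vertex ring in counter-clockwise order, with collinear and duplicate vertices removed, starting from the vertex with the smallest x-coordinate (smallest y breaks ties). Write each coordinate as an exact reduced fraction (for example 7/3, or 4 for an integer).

Clipped polygon: [(13,15) (15,15) (15,16) (14,18) (13,35/2)]

1. After x ≥ 13: [(13,35/2) (13,16/5) (20,6) (14,18)]
2. After x ≤ 15: [(13,35/2) (13,16/5) (15,4) (15,16) (14,18)]
3. After y ≥ 15: [(13,35/2) (13,15) (15,15) (15,16) (14,18)]
4. After y ≤ 20: [(13,35/2) (13,15) (15,15) (15,16) (14,18)]
5. Canonical ring: [(13,15) (15,15) (15,16) (14,18) (13,35/2)]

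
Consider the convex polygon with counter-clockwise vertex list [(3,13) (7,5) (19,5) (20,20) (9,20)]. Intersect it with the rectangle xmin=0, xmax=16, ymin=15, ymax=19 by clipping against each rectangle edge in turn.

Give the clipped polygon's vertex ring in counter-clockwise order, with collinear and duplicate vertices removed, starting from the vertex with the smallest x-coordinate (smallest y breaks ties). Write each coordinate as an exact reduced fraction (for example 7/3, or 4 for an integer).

1. After x ≥ 0: [(3,13) (7,5) (19,5) (20,20) (9,20)]
2. After x ≤ 16: [(3,13) (7,5) (16,5) (16,20) (9,20)]
3. After y ≥ 15: [(33/7,15) (16,15) (16,20) (9,20)]
4. After y ≤ 19: [(57/7,19) (33/7,15) (16,15) (16,19)]
5. Canonical ring: [(33/7,15) (16,15) (16,19) (57/7,19)]

Clipped polygon: [(33/7,15) (16,15) (16,19) (57/7,19)]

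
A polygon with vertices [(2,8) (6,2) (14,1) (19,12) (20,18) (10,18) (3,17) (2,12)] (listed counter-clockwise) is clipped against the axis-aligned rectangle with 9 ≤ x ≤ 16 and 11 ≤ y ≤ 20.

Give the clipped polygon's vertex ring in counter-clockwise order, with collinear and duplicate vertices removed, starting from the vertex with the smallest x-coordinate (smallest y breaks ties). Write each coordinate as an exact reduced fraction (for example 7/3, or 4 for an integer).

1. After x ≥ 9: [(9,13/8) (14,1) (19,12) (20,18) (10,18) (9,125/7)]
2. After x ≤ 16: [(9,13/8) (14,1) (16,27/5) (16,18) (10,18) (9,125/7)]
3. After y ≥ 11: [(9,11) (16,11) (16,18) (10,18) (9,125/7)]
4. After y ≤ 20: [(9,11) (16,11) (16,18) (10,18) (9,125/7)]
5. Canonical ring: [(9,11) (16,11) (16,18) (10,18) (9,125/7)]

Clipped polygon: [(9,11) (16,11) (16,18) (10,18) (9,125/7)]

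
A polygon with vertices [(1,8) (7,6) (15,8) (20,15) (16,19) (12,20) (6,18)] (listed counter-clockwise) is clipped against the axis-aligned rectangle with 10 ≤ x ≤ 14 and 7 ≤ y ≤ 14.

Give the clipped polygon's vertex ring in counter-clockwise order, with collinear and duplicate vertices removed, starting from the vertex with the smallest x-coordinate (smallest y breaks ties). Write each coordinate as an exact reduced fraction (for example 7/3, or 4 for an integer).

Clipped polygon: [(10,7) (11,7) (14,31/4) (14,14) (10,14)]

1. After x ≥ 10: [(10,27/4) (15,8) (20,15) (16,19) (12,20) (10,58/3)]
2. After x ≤ 14: [(10,27/4) (14,31/4) (14,39/2) (12,20) (10,58/3)]
3. After y ≥ 7: [(10,7) (11,7) (14,31/4) (14,39/2) (12,20) (10,58/3)]
4. After y ≤ 14: [(10,14) (10,7) (11,7) (14,31/4) (14,14)]
5. Canonical ring: [(10,7) (11,7) (14,31/4) (14,14) (10,14)]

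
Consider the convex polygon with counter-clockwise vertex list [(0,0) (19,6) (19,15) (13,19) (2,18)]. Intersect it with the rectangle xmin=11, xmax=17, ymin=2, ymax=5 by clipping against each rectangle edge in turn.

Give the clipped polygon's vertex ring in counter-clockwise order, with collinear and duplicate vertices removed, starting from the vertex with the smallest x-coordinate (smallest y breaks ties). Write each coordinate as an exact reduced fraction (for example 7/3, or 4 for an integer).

1. After x ≥ 11: [(11,66/19) (19,6) (19,15) (13,19) (11,207/11)]
2. After x ≤ 17: [(11,66/19) (17,102/19) (17,49/3) (13,19) (11,207/11)]
3. After y ≥ 2: [(11,66/19) (17,102/19) (17,49/3) (13,19) (11,207/11)]
4. After y ≤ 5: [(11,5) (11,66/19) (95/6,5)]
5. Canonical ring: [(11,66/19) (95/6,5) (11,5)]

Clipped polygon: [(11,66/19) (95/6,5) (11,5)]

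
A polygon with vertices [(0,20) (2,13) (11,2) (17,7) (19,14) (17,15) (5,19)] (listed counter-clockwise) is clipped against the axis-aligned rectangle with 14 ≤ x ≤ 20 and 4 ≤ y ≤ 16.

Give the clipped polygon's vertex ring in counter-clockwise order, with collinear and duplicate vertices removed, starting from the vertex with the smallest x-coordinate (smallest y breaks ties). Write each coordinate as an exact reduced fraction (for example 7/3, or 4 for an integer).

Clipped polygon: [(14,9/2) (17,7) (19,14) (17,15) (14,16)]

1. After x ≥ 14: [(14,9/2) (17,7) (19,14) (17,15) (14,16)]
2. After x ≤ 20: [(14,9/2) (17,7) (19,14) (17,15) (14,16)]
3. After y ≥ 4: [(14,9/2) (17,7) (19,14) (17,15) (14,16)]
4. After y ≤ 16: [(14,9/2) (17,7) (19,14) (17,15) (14,16)]
5. Canonical ring: [(14,9/2) (17,7) (19,14) (17,15) (14,16)]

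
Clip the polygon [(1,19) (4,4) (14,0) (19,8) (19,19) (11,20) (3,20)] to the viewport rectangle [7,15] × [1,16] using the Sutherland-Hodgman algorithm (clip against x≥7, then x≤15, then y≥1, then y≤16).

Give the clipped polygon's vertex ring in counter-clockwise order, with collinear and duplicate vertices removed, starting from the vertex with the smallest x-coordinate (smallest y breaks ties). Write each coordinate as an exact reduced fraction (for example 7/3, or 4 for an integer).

Clipped polygon: [(7,14/5) (23/2,1) (117/8,1) (15,8/5) (15,16) (7,16)]

1. After x ≥ 7: [(7,14/5) (14,0) (19,8) (19,19) (11,20) (7,20)]
2. After x ≤ 15: [(7,14/5) (14,0) (15,8/5) (15,39/2) (11,20) (7,20)]
3. After y ≥ 1: [(7,14/5) (23/2,1) (117/8,1) (15,8/5) (15,39/2) (11,20) (7,20)]
4. After y ≤ 16: [(7,16) (7,14/5) (23/2,1) (117/8,1) (15,8/5) (15,16)]
5. Canonical ring: [(7,14/5) (23/2,1) (117/8,1) (15,8/5) (15,16) (7,16)]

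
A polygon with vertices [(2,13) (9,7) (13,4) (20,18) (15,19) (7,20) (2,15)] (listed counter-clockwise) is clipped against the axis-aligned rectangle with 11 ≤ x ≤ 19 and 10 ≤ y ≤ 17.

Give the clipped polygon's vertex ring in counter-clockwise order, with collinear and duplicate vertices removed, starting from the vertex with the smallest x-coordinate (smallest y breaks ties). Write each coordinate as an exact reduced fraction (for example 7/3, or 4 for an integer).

Clipped polygon: [(11,10) (16,10) (19,16) (19,17) (11,17)]

1. After x ≥ 11: [(11,11/2) (13,4) (20,18) (15,19) (11,39/2)]
2. After x ≤ 19: [(11,11/2) (13,4) (19,16) (19,91/5) (15,19) (11,39/2)]
3. After y ≥ 10: [(11,10) (16,10) (19,16) (19,91/5) (15,19) (11,39/2)]
4. After y ≤ 17: [(11,17) (11,10) (16,10) (19,16) (19,17)]
5. Canonical ring: [(11,10) (16,10) (19,16) (19,17) (11,17)]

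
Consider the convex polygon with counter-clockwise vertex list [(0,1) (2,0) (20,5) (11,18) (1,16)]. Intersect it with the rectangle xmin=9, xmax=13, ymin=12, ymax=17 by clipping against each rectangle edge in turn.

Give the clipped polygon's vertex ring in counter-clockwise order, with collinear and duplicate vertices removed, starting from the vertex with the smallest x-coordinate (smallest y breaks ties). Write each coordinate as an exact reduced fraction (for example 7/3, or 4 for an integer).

Clipped polygon: [(9,12) (13,12) (13,136/9) (152/13,17) (9,17)]

1. After x ≥ 9: [(9,35/18) (20,5) (11,18) (9,88/5)]
2. After x ≤ 13: [(9,35/18) (13,55/18) (13,136/9) (11,18) (9,88/5)]
3. After y ≥ 12: [(9,12) (13,12) (13,136/9) (11,18) (9,88/5)]
4. After y ≤ 17: [(9,17) (9,12) (13,12) (13,136/9) (152/13,17)]
5. Canonical ring: [(9,12) (13,12) (13,136/9) (152/13,17) (9,17)]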